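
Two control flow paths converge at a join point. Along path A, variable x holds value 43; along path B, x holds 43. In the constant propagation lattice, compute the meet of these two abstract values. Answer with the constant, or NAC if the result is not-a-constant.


Meet operation: if both paths give the same constant, result is that constant; if they differ, result is NAC (not-a-constant).
Path A: 43, Path B: 43 -> equal
Result: constant -> 43

43


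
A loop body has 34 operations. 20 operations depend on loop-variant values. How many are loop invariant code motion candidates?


Invariant candidates = total - loop-dependent
= 34 - 20 = 14

14


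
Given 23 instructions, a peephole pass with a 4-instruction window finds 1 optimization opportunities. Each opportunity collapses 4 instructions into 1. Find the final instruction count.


Each match removes 3 instructions.
Total removed = 1 * 3 = 3
Remaining = 23 - 3 = 20

20


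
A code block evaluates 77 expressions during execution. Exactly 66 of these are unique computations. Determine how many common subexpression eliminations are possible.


CSE count = total expressions - unique expressions
= 77 - 66 = 11

11


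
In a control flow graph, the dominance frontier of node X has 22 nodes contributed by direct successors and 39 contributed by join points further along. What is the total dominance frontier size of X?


DF(X) = direct successor contributions + join point contributions
= 22 + 39 = 61

61


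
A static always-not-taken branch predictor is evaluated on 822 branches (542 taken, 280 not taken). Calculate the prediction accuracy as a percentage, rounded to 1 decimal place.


Predictor: always-not-taken
Correct predictions = 280
Accuracy = 280 / 822 * 100 = 34.1%

34.1


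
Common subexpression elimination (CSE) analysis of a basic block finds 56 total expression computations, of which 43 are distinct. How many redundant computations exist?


CSE count = total expressions - unique expressions
= 56 - 43 = 13

13


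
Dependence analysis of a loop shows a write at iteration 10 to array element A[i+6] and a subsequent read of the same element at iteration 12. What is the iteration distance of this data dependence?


Distance = read iteration - write iteration
= 12 - 10 = 2

2


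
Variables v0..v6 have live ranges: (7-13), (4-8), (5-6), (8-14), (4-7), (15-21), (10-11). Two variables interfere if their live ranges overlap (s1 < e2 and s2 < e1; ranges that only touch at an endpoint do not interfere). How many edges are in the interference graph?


Check all pairs for overlapping intervals.
Two intervals (s1,e1) and (s2,e2) overlap if s1 < e2 and s2 < e1.
v0 (7-13) vs v1..v6: overlaps v1, v3, v6 -> 3
v1 (4-8) vs v2..v6: overlaps v2, v4 -> 2
v2 (5-6) vs v3..v6: overlaps v4 -> 1
v3 (8-14) vs v4..v6: overlaps v6 -> 1
v4 (4-7) vs v5..v6: overlaps none -> 0
v5 (15-21) vs v6: overlaps none -> 0
Total overlapping pairs = 3 + 2 + 1 + 1 + 0 + 0 = 7

7


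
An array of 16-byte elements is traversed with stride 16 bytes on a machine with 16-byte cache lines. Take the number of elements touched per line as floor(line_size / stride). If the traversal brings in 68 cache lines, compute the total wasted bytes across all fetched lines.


Elements per line = floor(16 / 16) = 1
Bytes used per line = 1 * 16 = 16
Wasted per line = 16 - 16 = 0
Total wasted = 0 * 68 = 0

0


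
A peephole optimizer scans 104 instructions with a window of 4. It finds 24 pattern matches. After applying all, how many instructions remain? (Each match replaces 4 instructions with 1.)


Each match removes 3 instructions.
Total removed = 24 * 3 = 72
Remaining = 104 - 72 = 32

32


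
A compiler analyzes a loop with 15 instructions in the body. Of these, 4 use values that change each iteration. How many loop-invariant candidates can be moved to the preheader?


Invariant candidates = total - loop-dependent
= 15 - 4 = 11

11


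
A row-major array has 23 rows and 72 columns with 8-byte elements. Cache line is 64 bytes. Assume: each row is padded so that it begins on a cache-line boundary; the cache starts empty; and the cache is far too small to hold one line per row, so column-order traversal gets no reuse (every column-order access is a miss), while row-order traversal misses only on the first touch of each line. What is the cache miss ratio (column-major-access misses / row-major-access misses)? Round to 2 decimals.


Each row occupies 72 * 8 = 576 bytes and starts on a line boundary, so it spans ceil(576 / 64) = 9 cache lines.
Row-major traversal misses (one per line touched): 23 * ceil(72 * 8 / 64) = 207
Column-major traversal misses (no reuse, every access misses): 23 * 72 = 1656
Ratio = 1656 / 207 = 8.0

8.0


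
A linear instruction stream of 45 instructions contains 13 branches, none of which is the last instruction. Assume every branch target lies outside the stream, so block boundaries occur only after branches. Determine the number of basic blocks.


With no in-sequence branch targets, the leaders are the first instruction plus the instruction after each branch.
Number of basic blocks = branches + 1
= 13 + 1 = 14

14


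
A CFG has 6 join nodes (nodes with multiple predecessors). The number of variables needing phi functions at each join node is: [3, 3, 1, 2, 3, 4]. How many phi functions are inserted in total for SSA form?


Total phi functions = sum of phi functions at each join node
= 3 + 3 + 1 + 2 + 3 + 4 = 16

16


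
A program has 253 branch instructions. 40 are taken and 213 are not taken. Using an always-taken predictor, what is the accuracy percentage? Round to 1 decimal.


Predictor: always-taken
Correct predictions = 40
Accuracy = 40 / 253 * 100 = 15.8%

15.8


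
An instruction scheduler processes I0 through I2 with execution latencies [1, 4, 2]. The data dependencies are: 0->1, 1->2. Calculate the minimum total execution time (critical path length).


Compute longest path through dependency graph: dist(Ik) = max over predecessors of dist + latency(Ik).
dist(I0) = latency 1 = 1
dist(I1) = dist(I0) + 4 = 1 + 4 = 5
dist(I2) = dist(I1) + 2 = 5 + 2 = 7
Critical path = max dist = 7

7


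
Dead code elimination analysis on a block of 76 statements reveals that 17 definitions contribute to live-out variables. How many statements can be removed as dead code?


Dead code = total statements - live definitions
= 76 - 17 = 59

59


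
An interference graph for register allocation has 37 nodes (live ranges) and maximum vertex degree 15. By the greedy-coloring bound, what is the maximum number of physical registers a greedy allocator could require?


Greedy coloring never needs more than (max_degree + 1) colors: when coloring a vertex, at most max_degree neighbors are already colored.
Upper bound = 15 + 1 = 16

16


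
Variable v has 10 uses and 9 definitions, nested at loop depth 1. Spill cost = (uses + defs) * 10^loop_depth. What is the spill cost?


uses + defs = 10 + 9 = 19
10^1 = 10
Spill cost = 19 * 10 = 190

190


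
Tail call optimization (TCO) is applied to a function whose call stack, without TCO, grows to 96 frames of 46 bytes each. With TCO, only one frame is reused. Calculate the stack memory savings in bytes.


Without TCO: 96 * 46 = 4416 bytes
With TCO: reuse 1 frame = 46 bytes
Savings = 4416 - 46 = 4370

4370


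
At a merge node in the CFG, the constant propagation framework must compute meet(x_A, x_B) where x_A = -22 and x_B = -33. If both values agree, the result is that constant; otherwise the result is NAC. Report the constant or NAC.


Meet operation: if both paths give the same constant, result is that constant; if they differ, result is NAC (not-a-constant).
Path A: -22, Path B: -33 -> differ
Result: not-a-constant -> NAC

NAC


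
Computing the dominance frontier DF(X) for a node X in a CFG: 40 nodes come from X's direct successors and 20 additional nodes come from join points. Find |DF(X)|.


DF(X) = direct successor contributions + join point contributions
= 40 + 20 = 60

60


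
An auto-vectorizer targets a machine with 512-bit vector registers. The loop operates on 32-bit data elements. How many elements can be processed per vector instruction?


Width = SIMD bits / data type bits
= 512 / 32 = 16

16


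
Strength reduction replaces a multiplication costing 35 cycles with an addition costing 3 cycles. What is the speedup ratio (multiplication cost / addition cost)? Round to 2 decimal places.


Ratio = mult_cost / add_cost = 35 / 3 = 11.67

11.67


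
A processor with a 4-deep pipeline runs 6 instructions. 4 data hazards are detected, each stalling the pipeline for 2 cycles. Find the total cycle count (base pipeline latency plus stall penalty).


Base cycles = 4 + 6 - 1 = 9
Total stalls = 4 * 2 = 8
Total = 9 + 8 = 17

17


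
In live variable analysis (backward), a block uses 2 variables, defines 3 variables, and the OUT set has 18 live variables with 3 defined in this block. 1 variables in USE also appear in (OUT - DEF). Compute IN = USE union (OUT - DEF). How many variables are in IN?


OUT - DEF: 18 - 3 = 15
|IN| = |USE| + |OUT - DEF| - |USE ∩ (OUT - DEF)| = 2 + 15 - 1 = 16

16


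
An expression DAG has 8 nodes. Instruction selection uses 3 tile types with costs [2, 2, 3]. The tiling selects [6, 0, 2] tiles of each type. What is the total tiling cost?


Total cost = sum(count_i * cost_i)
= 6*2 + 0*2 + 2*3
= 18

18


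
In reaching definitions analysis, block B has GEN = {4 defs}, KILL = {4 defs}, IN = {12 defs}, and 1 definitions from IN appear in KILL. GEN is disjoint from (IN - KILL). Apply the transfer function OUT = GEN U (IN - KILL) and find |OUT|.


IN - KILL: 12 - 1 = 11 surviving definitions
OUT = GEN + surviving = 4 + 11 = 15

15


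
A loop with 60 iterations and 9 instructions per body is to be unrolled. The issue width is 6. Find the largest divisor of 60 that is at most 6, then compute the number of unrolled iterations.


Largest divisor of 60 <= 6 is 6
New iterations = 60 / 6 = 10

10


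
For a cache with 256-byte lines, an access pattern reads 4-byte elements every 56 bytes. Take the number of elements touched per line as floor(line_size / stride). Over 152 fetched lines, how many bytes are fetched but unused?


Elements per line = floor(256 / 56) = 4
Bytes used per line = 4 * 4 = 16
Wasted per line = 256 - 16 = 240
Total wasted = 240 * 152 = 36480

36480


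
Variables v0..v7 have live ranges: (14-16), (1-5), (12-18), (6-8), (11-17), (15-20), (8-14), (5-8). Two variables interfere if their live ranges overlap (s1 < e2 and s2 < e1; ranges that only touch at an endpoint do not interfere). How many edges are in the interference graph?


Check all pairs for overlapping intervals.
Two intervals (s1,e1) and (s2,e2) overlap if s1 < e2 and s2 < e1.
v0 (14-16) vs v1..v7: overlaps v2, v4, v5 -> 3
v1 (1-5) vs v2..v7: overlaps none -> 0
v2 (12-18) vs v3..v7: overlaps v4, v5, v6 -> 3
v3 (6-8) vs v4..v7: overlaps v7 -> 1
v4 (11-17) vs v5..v7: overlaps v5, v6 -> 2
v5 (15-20) vs v6..v7: overlaps none -> 0
v6 (8-14) vs v7: overlaps none -> 0
Total overlapping pairs = 3 + 0 + 3 + 1 + 2 + 0 + 0 = 9

9


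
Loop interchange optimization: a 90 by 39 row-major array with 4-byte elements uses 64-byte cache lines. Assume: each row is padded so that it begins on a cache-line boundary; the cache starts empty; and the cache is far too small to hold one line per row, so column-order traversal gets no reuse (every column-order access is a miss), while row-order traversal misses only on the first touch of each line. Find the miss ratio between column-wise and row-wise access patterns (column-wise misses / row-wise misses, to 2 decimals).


Each row occupies 39 * 4 = 156 bytes and starts on a line boundary, so it spans ceil(156 / 64) = 3 cache lines.
Row-major traversal misses (one per line touched): 90 * ceil(39 * 4 / 64) = 270
Column-major traversal misses (no reuse, every access misses): 90 * 39 = 3510
Ratio = 3510 / 270 = 13.0

13.0


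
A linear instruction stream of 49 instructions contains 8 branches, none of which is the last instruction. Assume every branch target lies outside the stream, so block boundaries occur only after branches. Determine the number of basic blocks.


With no in-sequence branch targets, the leaders are the first instruction plus the instruction after each branch.
Number of basic blocks = branches + 1
= 8 + 1 = 9

9


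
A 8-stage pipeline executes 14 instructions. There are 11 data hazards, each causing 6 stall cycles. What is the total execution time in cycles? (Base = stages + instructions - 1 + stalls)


Base cycles = 8 + 14 - 1 = 21
Total stalls = 11 * 6 = 66
Total = 21 + 66 = 87

87


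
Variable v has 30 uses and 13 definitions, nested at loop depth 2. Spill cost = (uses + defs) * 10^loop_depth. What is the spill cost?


uses + defs = 30 + 13 = 43
10^2 = 100
Spill cost = 43 * 100 = 4300

4300


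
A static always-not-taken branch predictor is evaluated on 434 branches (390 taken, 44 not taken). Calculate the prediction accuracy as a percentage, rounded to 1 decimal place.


Predictor: always-not-taken
Correct predictions = 44
Accuracy = 44 / 434 * 100 = 10.1%

10.1


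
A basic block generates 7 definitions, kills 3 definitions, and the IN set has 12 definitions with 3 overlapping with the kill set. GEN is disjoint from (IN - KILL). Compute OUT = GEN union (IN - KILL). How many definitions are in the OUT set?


IN - KILL: 12 - 3 = 9 surviving definitions
OUT = GEN + surviving = 7 + 9 = 16

16


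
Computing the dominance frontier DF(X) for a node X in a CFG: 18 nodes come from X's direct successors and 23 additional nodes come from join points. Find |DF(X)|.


DF(X) = direct successor contributions + join point contributions
= 18 + 23 = 41

41


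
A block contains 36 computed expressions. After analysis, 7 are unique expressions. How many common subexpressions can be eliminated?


CSE count = total expressions - unique expressions
= 36 - 7 = 29

29


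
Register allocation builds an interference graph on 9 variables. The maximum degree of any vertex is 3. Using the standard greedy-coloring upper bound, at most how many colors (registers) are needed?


Greedy coloring never needs more than (max_degree + 1) colors: when coloring a vertex, at most max_degree neighbors are already colored.
Upper bound = 3 + 1 = 4

4


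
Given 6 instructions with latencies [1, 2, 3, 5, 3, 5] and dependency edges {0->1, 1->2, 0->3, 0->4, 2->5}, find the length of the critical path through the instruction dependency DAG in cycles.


Compute longest path through dependency graph: dist(Ik) = max over predecessors of dist + latency(Ik).
dist(I0) = latency 1 = 1
dist(I1) = dist(I0) + 2 = 1 + 2 = 3
dist(I2) = dist(I1) + 3 = 3 + 3 = 6
dist(I3) = dist(I0) + 5 = 1 + 5 = 6
dist(I4) = dist(I0) + 3 = 1 + 3 = 4
dist(I5) = dist(I2) + 5 = 6 + 5 = 11
Critical path = max dist = 11

11


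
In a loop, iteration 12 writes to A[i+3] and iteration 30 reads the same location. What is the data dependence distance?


Distance = read iteration - write iteration
= 30 - 12 = 18

18


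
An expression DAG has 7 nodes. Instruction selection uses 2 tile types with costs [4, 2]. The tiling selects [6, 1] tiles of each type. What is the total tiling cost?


Total cost = sum(count_i * cost_i)
= 6*4 + 1*2
= 26

26


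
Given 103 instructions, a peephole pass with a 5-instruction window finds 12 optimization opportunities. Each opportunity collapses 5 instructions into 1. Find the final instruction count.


Each match removes 4 instructions.
Total removed = 12 * 4 = 48
Remaining = 103 - 48 = 55

55


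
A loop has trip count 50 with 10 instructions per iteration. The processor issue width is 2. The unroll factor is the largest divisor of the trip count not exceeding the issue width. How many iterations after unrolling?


Largest divisor of 50 <= 2 is 2
New iterations = 50 / 2 = 25

25


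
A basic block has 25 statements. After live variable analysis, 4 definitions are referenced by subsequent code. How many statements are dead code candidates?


Dead code = total statements - live definitions
= 25 - 4 = 21

21


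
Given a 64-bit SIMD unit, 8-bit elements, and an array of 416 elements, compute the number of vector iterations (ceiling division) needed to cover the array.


Width = 64 / 8 = 8 elements per vector op
Iterations = ceil(416 / 8) = 52

52


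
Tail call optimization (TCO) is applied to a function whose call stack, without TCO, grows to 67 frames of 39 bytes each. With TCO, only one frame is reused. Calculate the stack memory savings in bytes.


Without TCO: 67 * 39 = 2613 bytes
With TCO: reuse 1 frame = 39 bytes
Savings = 2613 - 39 = 2574

2574


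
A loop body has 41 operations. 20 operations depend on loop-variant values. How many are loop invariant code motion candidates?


Invariant candidates = total - loop-dependent
= 41 - 20 = 21

21


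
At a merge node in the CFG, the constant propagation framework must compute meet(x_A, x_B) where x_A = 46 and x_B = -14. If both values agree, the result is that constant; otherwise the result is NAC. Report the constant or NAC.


Meet operation: if both paths give the same constant, result is that constant; if they differ, result is NAC (not-a-constant).
Path A: 46, Path B: -14 -> differ
Result: not-a-constant -> NAC

NAC


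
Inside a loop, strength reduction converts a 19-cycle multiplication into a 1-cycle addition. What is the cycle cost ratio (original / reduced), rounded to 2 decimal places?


Ratio = mult_cost / add_cost = 19 / 1 = 19.0

19.0


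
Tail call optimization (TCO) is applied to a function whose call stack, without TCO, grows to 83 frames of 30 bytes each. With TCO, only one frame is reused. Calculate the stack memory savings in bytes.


Without TCO: 83 * 30 = 2490 bytes
With TCO: reuse 1 frame = 30 bytes
Savings = 2490 - 30 = 2460

2460


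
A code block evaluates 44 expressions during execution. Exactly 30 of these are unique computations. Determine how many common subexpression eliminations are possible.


CSE count = total expressions - unique expressions
= 44 - 30 = 14

14


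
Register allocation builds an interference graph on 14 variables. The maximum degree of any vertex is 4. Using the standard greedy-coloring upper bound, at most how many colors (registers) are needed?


Greedy coloring never needs more than (max_degree + 1) colors: when coloring a vertex, at most max_degree neighbors are already colored.
Upper bound = 4 + 1 = 5

5


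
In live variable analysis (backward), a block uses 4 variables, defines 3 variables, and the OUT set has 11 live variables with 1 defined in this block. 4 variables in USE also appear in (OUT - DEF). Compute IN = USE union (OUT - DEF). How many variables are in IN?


OUT - DEF: 11 - 1 = 10
|IN| = |USE| + |OUT - DEF| - |USE ∩ (OUT - DEF)| = 4 + 10 - 4 = 10

10


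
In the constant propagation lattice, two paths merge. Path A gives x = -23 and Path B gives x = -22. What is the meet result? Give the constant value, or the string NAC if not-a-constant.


Meet operation: if both paths give the same constant, result is that constant; if they differ, result is NAC (not-a-constant).
Path A: -23, Path B: -22 -> differ
Result: not-a-constant -> NAC

NAC


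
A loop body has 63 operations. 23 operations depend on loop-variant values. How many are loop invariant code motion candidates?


Invariant candidates = total - loop-dependent
= 63 - 23 = 40

40


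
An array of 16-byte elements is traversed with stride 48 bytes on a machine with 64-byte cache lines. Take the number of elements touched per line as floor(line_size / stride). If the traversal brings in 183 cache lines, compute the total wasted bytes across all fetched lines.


Elements per line = floor(64 / 48) = 1
Bytes used per line = 1 * 16 = 16
Wasted per line = 64 - 16 = 48
Total wasted = 48 * 183 = 8784

8784


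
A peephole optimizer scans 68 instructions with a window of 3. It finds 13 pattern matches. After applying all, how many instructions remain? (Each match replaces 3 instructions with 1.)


Each match removes 2 instructions.
Total removed = 13 * 2 = 26
Remaining = 68 - 26 = 42

42


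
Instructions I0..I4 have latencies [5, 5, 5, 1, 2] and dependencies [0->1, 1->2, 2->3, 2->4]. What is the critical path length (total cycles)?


Compute longest path through dependency graph: dist(Ik) = max over predecessors of dist + latency(Ik).
dist(I0) = latency 5 = 5
dist(I1) = dist(I0) + 5 = 5 + 5 = 10
dist(I2) = dist(I1) + 5 = 10 + 5 = 15
dist(I3) = dist(I2) + 1 = 15 + 1 = 16
dist(I4) = dist(I2) + 2 = 15 + 2 = 17
Critical path = max dist = 17

17


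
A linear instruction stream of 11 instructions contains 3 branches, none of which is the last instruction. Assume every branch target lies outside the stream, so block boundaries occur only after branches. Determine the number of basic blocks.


With no in-sequence branch targets, the leaders are the first instruction plus the instruction after each branch.
Number of basic blocks = branches + 1
= 3 + 1 = 4

4


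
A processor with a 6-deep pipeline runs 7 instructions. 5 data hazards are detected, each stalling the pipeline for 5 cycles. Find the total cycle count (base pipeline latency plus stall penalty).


Base cycles = 6 + 7 - 1 = 12
Total stalls = 5 * 5 = 25
Total = 12 + 25 = 37

37


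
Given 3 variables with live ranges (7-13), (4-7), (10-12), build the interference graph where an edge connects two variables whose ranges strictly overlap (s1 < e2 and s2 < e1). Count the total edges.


Check all pairs for overlapping intervals.
Two intervals (s1,e1) and (s2,e2) overlap if s1 < e2 and s2 < e1.
v0 (7-13) vs v1..v2: overlaps v2 -> 1
v1 (4-7) vs v2: overlaps none -> 0
Total overlapping pairs = 1 + 0 = 1

1


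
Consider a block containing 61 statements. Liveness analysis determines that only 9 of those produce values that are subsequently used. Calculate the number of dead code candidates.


Dead code = total statements - live definitions
= 61 - 9 = 52

52


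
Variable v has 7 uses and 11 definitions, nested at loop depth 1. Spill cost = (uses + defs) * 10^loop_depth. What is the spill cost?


uses + defs = 7 + 11 = 18
10^1 = 10
Spill cost = 18 * 10 = 180

180


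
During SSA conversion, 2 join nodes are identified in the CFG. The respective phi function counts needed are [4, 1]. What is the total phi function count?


Total phi functions = sum of phi functions at each join node
= 4 + 1 = 5

5


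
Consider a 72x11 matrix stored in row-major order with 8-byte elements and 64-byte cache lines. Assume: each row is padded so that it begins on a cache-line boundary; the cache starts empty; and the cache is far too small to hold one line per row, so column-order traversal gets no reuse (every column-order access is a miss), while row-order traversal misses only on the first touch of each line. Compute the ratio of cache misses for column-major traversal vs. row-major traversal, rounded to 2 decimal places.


Each row occupies 11 * 8 = 88 bytes and starts on a line boundary, so it spans ceil(88 / 64) = 2 cache lines.
Row-major traversal misses (one per line touched): 72 * ceil(11 * 8 / 64) = 144
Column-major traversal misses (no reuse, every access misses): 72 * 11 = 792
Ratio = 792 / 144 = 5.5

5.5


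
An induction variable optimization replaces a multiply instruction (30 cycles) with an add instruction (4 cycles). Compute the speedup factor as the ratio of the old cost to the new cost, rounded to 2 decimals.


Ratio = mult_cost / add_cost = 30 / 4 = 7.5

7.5


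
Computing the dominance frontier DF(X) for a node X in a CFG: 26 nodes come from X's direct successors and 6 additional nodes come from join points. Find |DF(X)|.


DF(X) = direct successor contributions + join point contributions
= 26 + 6 = 32

32


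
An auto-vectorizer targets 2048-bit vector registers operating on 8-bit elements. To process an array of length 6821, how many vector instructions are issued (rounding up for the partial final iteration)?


Width = 2048 / 8 = 256 elements per vector op
Iterations = ceil(6821 / 256) = 27

27


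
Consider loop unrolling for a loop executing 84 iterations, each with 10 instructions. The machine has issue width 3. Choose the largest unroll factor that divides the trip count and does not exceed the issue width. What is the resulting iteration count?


Largest divisor of 84 <= 3 is 3
New iterations = 84 / 3 = 28

28


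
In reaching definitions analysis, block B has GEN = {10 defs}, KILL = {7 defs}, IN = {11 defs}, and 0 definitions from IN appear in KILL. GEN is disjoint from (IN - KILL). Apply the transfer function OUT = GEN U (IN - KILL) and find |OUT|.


IN - KILL: 11 - 0 = 11 surviving definitions
OUT = GEN + surviving = 10 + 11 = 21

21


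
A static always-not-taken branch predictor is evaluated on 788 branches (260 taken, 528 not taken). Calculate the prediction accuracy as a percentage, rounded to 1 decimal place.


Predictor: always-not-taken
Correct predictions = 528
Accuracy = 528 / 788 * 100 = 67.0%

67.0


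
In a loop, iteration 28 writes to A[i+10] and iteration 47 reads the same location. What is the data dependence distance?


Distance = read iteration - write iteration
= 47 - 28 = 19

19


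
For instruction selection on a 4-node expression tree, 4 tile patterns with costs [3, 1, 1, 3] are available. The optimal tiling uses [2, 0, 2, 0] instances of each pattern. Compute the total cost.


Total cost = sum(count_i * cost_i)
= 2*3 + 0*1 + 2*1 + 0*3
= 8

8


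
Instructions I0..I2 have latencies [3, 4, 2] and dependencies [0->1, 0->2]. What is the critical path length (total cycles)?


Compute longest path through dependency graph: dist(Ik) = max over predecessors of dist + latency(Ik).
dist(I0) = latency 3 = 3
dist(I1) = dist(I0) + 4 = 3 + 4 = 7
dist(I2) = dist(I0) + 2 = 3 + 2 = 5
Critical path = max dist = 7

7


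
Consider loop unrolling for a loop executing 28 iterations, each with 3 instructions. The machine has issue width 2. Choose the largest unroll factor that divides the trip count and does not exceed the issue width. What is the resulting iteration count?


Largest divisor of 28 <= 2 is 2
New iterations = 28 / 2 = 14

14


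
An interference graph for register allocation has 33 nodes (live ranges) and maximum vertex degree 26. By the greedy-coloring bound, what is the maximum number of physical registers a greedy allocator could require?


Greedy coloring never needs more than (max_degree + 1) colors: when coloring a vertex, at most max_degree neighbors are already colored.
Upper bound = 26 + 1 = 27

27


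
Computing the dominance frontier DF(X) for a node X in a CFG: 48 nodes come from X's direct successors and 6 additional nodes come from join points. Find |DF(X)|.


DF(X) = direct successor contributions + join point contributions
= 48 + 6 = 54

54


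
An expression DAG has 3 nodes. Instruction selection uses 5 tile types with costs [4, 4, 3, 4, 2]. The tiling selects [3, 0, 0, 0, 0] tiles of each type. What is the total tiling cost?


Total cost = sum(count_i * cost_i)
= 3*4 + 0*4 + 0*3 + 0*4 + 0*2
= 12

12


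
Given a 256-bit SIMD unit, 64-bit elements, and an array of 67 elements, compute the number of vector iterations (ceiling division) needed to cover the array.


Width = 256 / 64 = 4 elements per vector op
Iterations = ceil(67 / 4) = 17

17


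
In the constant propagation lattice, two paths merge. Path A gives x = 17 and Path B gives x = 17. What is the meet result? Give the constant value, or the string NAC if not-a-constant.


Meet operation: if both paths give the same constant, result is that constant; if they differ, result is NAC (not-a-constant).
Path A: 17, Path B: 17 -> equal
Result: constant -> 17

17


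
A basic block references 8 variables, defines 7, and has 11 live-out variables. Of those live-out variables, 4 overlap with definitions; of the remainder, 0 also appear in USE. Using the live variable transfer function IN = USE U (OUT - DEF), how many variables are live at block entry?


OUT - DEF: 11 - 4 = 7
|IN| = |USE| + |OUT - DEF| - |USE ∩ (OUT - DEF)| = 8 + 7 - 0 = 15

15


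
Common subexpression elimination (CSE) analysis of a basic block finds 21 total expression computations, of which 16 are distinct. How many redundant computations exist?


CSE count = total expressions - unique expressions
= 21 - 16 = 5

5


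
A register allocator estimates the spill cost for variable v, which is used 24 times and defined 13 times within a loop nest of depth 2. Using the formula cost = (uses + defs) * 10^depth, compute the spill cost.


uses + defs = 24 + 13 = 37
10^2 = 100
Spill cost = 37 * 100 = 3700

3700


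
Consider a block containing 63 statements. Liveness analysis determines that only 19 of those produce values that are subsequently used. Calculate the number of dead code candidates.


Dead code = total statements - live definitions
= 63 - 19 = 44

44


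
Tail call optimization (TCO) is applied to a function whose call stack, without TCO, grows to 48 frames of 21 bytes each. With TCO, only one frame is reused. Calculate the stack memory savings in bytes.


Without TCO: 48 * 21 = 1008 bytes
With TCO: reuse 1 frame = 21 bytes
Savings = 1008 - 21 = 987

987


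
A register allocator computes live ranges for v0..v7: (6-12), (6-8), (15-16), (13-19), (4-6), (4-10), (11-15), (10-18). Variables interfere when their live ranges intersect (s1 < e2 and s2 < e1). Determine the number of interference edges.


Check all pairs for overlapping intervals.
Two intervals (s1,e1) and (s2,e2) overlap if s1 < e2 and s2 < e1.
v0 (6-12) vs v1..v7: overlaps v1, v5, v6, v7 -> 4
v1 (6-8) vs v2..v7: overlaps v5 -> 1
v2 (15-16) vs v3..v7: overlaps v3, v7 -> 2
v3 (13-19) vs v4..v7: overlaps v6, v7 -> 2
v4 (4-6) vs v5..v7: overlaps v5 -> 1
v5 (4-10) vs v6..v7: overlaps none -> 0
v6 (11-15) vs v7: overlaps v7 -> 1
Total overlapping pairs = 4 + 1 + 2 + 2 + 1 + 0 + 1 = 11

11


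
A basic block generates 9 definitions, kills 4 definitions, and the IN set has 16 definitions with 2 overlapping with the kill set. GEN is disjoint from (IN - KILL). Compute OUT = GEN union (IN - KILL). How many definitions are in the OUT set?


IN - KILL: 16 - 2 = 14 surviving definitions
OUT = GEN + surviving = 9 + 14 = 23

23


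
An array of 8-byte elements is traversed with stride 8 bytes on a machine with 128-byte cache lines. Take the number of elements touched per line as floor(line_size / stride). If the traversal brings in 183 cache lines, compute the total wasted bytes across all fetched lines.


Elements per line = floor(128 / 8) = 16
Bytes used per line = 16 * 8 = 128
Wasted per line = 128 - 128 = 0
Total wasted = 0 * 183 = 0

0


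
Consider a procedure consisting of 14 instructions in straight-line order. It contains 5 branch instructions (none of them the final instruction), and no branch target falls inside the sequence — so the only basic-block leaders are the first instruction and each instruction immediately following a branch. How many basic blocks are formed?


With no in-sequence branch targets, the leaders are the first instruction plus the instruction after each branch.
Number of basic blocks = branches + 1
= 5 + 1 = 6

6


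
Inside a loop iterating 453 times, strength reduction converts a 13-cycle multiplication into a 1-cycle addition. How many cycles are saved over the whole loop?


Per-iteration saving = 13 - 1 = 12
Total saved = 453 * 12 = 5436

5436


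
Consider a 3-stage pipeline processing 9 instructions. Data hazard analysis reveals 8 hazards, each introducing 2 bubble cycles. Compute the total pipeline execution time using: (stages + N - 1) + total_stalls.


Base cycles = 3 + 9 - 1 = 11
Total stalls = 8 * 2 = 16
Total = 11 + 16 = 27

27


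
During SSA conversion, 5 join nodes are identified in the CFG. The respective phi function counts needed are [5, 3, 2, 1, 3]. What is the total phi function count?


Total phi functions = sum of phi functions at each join node
= 5 + 3 + 2 + 1 + 3 = 14

14


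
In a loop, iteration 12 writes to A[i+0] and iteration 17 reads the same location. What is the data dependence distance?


Distance = read iteration - write iteration
= 17 - 12 = 5

5


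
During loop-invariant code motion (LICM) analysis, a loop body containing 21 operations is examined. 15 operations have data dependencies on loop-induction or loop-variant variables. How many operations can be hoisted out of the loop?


Invariant candidates = total - loop-dependent
= 21 - 15 = 6

6


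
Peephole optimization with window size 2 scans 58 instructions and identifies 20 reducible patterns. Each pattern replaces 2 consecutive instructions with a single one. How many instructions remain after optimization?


Each match removes 1 instructions.
Total removed = 20 * 1 = 20
Remaining = 58 - 20 = 38

38


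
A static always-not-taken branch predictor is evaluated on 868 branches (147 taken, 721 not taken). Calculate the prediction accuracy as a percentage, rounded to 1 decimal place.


Predictor: always-not-taken
Correct predictions = 721
Accuracy = 721 / 868 * 100 = 83.1%

83.1


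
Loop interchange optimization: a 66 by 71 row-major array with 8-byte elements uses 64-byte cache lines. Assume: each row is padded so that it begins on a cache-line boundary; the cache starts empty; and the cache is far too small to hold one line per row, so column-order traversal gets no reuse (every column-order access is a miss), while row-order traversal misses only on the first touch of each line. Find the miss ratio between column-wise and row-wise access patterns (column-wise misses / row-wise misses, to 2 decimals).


Each row occupies 71 * 8 = 568 bytes and starts on a line boundary, so it spans ceil(568 / 64) = 9 cache lines.
Row-major traversal misses (one per line touched): 66 * ceil(71 * 8 / 64) = 594
Column-major traversal misses (no reuse, every access misses): 66 * 71 = 4686
Ratio = 4686 / 594 = 7.89

7.89


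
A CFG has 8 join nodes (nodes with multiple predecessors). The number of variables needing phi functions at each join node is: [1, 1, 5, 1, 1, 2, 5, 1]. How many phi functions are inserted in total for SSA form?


Total phi functions = sum of phi functions at each join node
= 1 + 1 + 5 + 1 + 1 + 2 + 5 + 1 = 17

17


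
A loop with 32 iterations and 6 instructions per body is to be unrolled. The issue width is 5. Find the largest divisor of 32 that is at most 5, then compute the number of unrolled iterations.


Largest divisor of 32 <= 5 is 4
New iterations = 32 / 4 = 8

8


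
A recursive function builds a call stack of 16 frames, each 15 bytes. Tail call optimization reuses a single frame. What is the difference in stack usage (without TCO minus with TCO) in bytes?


Without TCO: 16 * 15 = 240 bytes
With TCO: reuse 1 frame = 15 bytes
Savings = 240 - 15 = 225

225


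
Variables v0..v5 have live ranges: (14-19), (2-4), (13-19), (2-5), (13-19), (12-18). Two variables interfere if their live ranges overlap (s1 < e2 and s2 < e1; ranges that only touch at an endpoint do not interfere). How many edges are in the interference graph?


Check all pairs for overlapping intervals.
Two intervals (s1,e1) and (s2,e2) overlap if s1 < e2 and s2 < e1.
v0 (14-19) vs v1..v5: overlaps v2, v4, v5 -> 3
v1 (2-4) vs v2..v5: overlaps v3 -> 1
v2 (13-19) vs v3..v5: overlaps v4, v5 -> 2
v3 (2-5) vs v4..v5: overlaps none -> 0
v4 (13-19) vs v5: overlaps v5 -> 1
Total overlapping pairs = 3 + 1 + 2 + 0 + 1 = 7

7


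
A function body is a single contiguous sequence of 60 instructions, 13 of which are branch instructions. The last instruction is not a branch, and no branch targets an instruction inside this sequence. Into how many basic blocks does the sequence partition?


With no in-sequence branch targets, the leaders are the first instruction plus the instruction after each branch.
Number of basic blocks = branches + 1
= 13 + 1 = 14

14


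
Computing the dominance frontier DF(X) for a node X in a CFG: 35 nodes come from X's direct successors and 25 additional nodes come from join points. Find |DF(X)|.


DF(X) = direct successor contributions + join point contributions
= 35 + 25 = 60

60


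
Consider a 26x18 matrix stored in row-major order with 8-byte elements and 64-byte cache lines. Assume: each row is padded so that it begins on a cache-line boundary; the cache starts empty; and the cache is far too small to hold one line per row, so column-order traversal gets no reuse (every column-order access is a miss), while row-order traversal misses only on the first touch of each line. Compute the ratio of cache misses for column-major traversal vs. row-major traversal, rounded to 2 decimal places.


Each row occupies 18 * 8 = 144 bytes and starts on a line boundary, so it spans ceil(144 / 64) = 3 cache lines.
Row-major traversal misses (one per line touched): 26 * ceil(18 * 8 / 64) = 78
Column-major traversal misses (no reuse, every access misses): 26 * 18 = 468
Ratio = 468 / 78 = 6.0

6.0


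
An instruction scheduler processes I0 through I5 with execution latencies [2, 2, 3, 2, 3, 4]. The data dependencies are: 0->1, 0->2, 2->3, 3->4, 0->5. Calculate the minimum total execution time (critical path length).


Compute longest path through dependency graph: dist(Ik) = max over predecessors of dist + latency(Ik).
dist(I0) = latency 2 = 2
dist(I1) = dist(I0) + 2 = 2 + 2 = 4
dist(I2) = dist(I0) + 3 = 2 + 3 = 5
dist(I3) = dist(I2) + 2 = 5 + 2 = 7
dist(I4) = dist(I3) + 3 = 7 + 3 = 10
dist(I5) = dist(I0) + 4 = 2 + 4 = 6
Critical path = max dist = 10

10


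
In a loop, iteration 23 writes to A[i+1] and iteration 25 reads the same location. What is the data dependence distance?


Distance = read iteration - write iteration
= 25 - 23 = 2

2


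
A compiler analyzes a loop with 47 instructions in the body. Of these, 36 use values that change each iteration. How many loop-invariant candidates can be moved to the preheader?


Invariant candidates = total - loop-dependent
= 47 - 36 = 11

11


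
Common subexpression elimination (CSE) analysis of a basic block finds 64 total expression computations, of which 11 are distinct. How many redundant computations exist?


CSE count = total expressions - unique expressions
= 64 - 11 = 53

53


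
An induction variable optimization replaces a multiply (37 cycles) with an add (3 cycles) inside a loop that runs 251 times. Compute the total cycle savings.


Per-iteration saving = 37 - 3 = 34
Total saved = 251 * 34 = 8534

8534


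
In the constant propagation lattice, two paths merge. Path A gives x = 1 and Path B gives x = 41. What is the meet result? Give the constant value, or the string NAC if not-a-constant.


Meet operation: if both paths give the same constant, result is that constant; if they differ, result is NAC (not-a-constant).
Path A: 1, Path B: 41 -> differ
Result: not-a-constant -> NAC

NAC


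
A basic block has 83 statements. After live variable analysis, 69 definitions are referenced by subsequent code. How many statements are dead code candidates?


Dead code = total statements - live definitions
= 83 - 69 = 14

14


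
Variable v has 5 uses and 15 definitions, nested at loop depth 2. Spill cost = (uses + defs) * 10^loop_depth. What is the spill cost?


uses + defs = 5 + 15 = 20
10^2 = 100
Spill cost = 20 * 100 = 2000

2000


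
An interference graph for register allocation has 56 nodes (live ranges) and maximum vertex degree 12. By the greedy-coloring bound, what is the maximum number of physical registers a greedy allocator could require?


Greedy coloring never needs more than (max_degree + 1) colors: when coloring a vertex, at most max_degree neighbors are already colored.
Upper bound = 12 + 1 = 13

13
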